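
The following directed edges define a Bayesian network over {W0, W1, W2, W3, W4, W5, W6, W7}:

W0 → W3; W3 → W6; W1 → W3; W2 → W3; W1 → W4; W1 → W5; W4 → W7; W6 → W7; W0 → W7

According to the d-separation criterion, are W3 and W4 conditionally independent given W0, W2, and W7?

There are 3 undirected paths between W3 and W4; checking each against the conditioning set {W0, W2, W7}:
Path 1: W3 ← W0 → W7 ← W4
  W0 is a fork here and W0 is conditioned on, so the path is blocked at W0.
Path 2: W3 → W6 → W7 ← W4
  W6 is a chain and W6 is not conditioned on; W7 is a collider and W7 is conditioned on, which opens it — no node blocks this path, so it is active.
Path 3: W3 ← W1 → W4
  W1 is a fork and W1 is not conditioned on — no node blocks this path, so it is active.
At least one path is unblocked, so d-separation fails.

No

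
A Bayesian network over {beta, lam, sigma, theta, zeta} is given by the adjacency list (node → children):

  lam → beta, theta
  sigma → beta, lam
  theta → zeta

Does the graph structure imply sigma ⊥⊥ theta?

We examine all 2 paths between sigma and theta:
Path 1: sigma → beta ← lam → theta
  beta is a collider here and neither beta nor any of its descendants is conditioned on, so the collider stays closed — the path is blocked at beta.
Path 2: sigma → lam → theta
  lam is a chain and lam is not conditioned on — no node blocks this path, so it is active.
Since the path sigma → lam → theta is active, sigma and theta are not d-separated given ∅.

No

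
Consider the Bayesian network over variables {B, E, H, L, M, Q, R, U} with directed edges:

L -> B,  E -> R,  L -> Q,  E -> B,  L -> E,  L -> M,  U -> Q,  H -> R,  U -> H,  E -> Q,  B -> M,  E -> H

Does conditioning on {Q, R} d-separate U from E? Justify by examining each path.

There are 6 undirected paths between U and E; checking each against the conditioning set {Q, R}:
Path 1: U → Q ← E
  Q is a collider and Q is conditioned on, which opens it — no node blocks this path, so it is active.
Path 2: U → Q ← L → B ← E
  B is a collider here and neither B nor any of its descendants is conditioned on, so the collider stays closed — the path is blocked at B.
Path 3: U → Q ← L → E
  Q is a collider and Q is conditioned on, which opens it; L is a fork and L is not conditioned on — no node blocks this path, so it is active.
Path 4: U → Q ← L → M ← B ← E
  M is a collider here and neither M nor any of its descendants is conditioned on, so the collider stays closed — the path is blocked at M.
Path 5: U → H ← E
  H is a collider and its descendant R is conditioned on, which opens it — no node blocks this path, so it is active.
Path 6: U → H → R ← E
  H is a chain and H is not conditioned on; R is a collider and R is conditioned on, which opens it — no node blocks this path, so it is active.
Since the path U → Q ← E is active, U and E are not d-separated given {Q, R}.

No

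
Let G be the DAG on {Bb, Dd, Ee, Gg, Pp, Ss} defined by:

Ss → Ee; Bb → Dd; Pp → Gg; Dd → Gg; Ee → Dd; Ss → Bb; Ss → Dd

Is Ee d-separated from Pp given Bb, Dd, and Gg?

Yes

Enumerating the 3 paths from Ee to Pp and testing each for blocking by {Bb, Dd, Gg}:
Path 1: Ee ← Ss → Bb → Dd → Gg ← Pp
  Bb is a chain here and Bb is conditioned on, so the path is blocked at Bb.
Path 2: Ee ← Ss → Dd → Gg ← Pp
  Dd is a chain here and Dd is conditioned on, so the path is blocked at Dd.
Path 3: Ee → Dd → Gg ← Pp
  Dd is a chain here and Dd is conditioned on, so the path is blocked at Dd.
Every path is blocked, so Ee and Pp are d-separated given {Bb, Dd, Gg}.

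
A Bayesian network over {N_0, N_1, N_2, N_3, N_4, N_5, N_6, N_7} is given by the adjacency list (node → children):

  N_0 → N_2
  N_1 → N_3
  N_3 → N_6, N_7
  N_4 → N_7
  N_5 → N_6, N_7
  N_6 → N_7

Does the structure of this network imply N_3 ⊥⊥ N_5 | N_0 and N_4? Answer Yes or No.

Yes

There are 4 undirected paths between N_3 and N_5; checking each against the conditioning set {N_0, N_4}:
  1. N_3 → N_7 ← N_5 — N_7:collider[blocks] ⇒ blocked
  2. N_3 → N_7 ← N_6 ← N_5 — N_7:collider[blocks]; N_6:chain[open] ⇒ blocked
  3. N_3 → N_6 ← N_5 — N_6:collider[blocks] ⇒ blocked
  4. N_3 → N_6 → N_7 ← N_5 — N_6:chain[open]; N_7:collider[blocks] ⇒ blocked
All paths are blocked; N_3 ⊥ N_5 | {N_0, N_4} holds.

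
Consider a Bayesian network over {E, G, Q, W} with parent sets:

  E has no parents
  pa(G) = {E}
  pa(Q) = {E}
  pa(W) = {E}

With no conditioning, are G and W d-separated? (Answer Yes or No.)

Only one path connects G and W:
Path 1: G ← E → W
  E is a fork and E is not conditioned on — no node blocks this path, so it is active.
Since the path G ← E → W is active, G and W are not d-separated given ∅.

No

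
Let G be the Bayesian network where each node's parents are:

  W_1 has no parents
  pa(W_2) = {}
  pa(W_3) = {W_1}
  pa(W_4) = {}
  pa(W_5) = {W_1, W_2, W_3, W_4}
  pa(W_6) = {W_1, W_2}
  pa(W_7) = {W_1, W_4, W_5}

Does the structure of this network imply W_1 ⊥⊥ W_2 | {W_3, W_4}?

Yes — W_1 and W_2 are d-separated given {W_3, W_4}.

5 paths connect W_1 and W_2; each must be blocked for d-separation to hold:
Path 1: W_1 → W_7 ← W_5 ← W_2
  W_7 is a collider here and neither W_7 nor any of its descendants is conditioned on, so the collider stays closed — the path is blocked at W_7.
Path 2: W_1 → W_7 ← W_4 → W_5 ← W_2
  W_7 is a collider here and neither W_7 nor any of its descendants is conditioned on, so the collider stays closed — the path is blocked at W_7.
Path 3: W_1 → W_5 ← W_2
  W_5 is a collider here and neither W_5 nor any of its descendants is conditioned on, so the collider stays closed — the path is blocked at W_5.
Path 4: W_1 → W_3 → W_5 ← W_2
  W_3 is a chain here and W_3 is conditioned on, so the path is blocked at W_3.
Path 5: W_1 → W_6 ← W_2
  W_6 is a collider here and neither W_6 nor any of its descendants is conditioned on, so the collider stays closed — the path is blocked at W_6.
Since every path is blocked, d-separation holds.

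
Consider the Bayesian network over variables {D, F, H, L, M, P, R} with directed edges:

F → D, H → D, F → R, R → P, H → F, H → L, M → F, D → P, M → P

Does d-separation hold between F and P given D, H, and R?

We examine all 4 paths between F and P:
Path 1: F → D → P
  D is a chain here and D is conditioned on, so the path is blocked at D.
Path 2: F ← M → P
  M is a fork and M is not conditioned on — no node blocks this path, so it is active.
Path 3: F ← H → D → P
  H is a fork here and H is conditioned on, so the path is blocked at H.
Path 4: F → R → P
  R is a chain here and R is conditioned on, so the path is blocked at R.
Since the path F ← M → P is active, F and P are not d-separated given {D, H, R}.

No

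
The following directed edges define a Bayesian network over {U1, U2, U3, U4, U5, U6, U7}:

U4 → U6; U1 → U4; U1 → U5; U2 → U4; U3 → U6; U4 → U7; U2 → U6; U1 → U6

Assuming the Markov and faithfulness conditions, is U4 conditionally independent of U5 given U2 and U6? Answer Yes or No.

Enumerating the 3 paths from U4 to U5 and testing each for blocking by {U2, U6}:
Path 1: U4 ← U2 → U6 ← U1 → U5
  U2 is a fork here and U2 is conditioned on, so the path is blocked at U2.
Path 2: U4 → U6 ← U1 → U5
  U6 is a collider and U6 is conditioned on, which opens it; U1 is a fork and U1 is not conditioned on — no node blocks this path, so it is active.
Path 3: U4 ← U1 → U5
  U1 is a fork and U1 is not conditioned on — no node blocks this path, so it is active.
Since the path U4 → U6 ← U1 → U5 is active, U4 and U5 are not d-separated given {U2, U6}.

No — U4 and U5 are not d-separated given {U2, U6}.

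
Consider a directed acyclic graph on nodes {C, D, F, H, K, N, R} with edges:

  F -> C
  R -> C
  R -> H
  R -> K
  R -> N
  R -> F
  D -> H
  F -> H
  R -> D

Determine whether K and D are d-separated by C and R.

Yes — K and D are d-separated given {C, R}.

There are 4 undirected paths between K and D; checking each against the conditioning set {C, R}:
  1. K ← R → C ← F → H ← D — R:fork[blocks]; C:collider[open]; F:fork[open]; H:collider[blocks] ⇒ blocked
  2. K ← R → F → H ← D — R:fork[blocks]; F:chain[open]; H:collider[blocks] ⇒ blocked
  3. K ← R → H ← D — R:fork[blocks]; H:collider[blocks] ⇒ blocked
  4. K ← R → D — R:fork[blocks] ⇒ blocked
Since every path is blocked, d-separation holds.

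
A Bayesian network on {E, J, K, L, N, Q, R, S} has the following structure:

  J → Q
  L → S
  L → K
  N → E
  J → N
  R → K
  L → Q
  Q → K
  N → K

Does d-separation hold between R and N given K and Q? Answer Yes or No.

No

There are 3 undirected paths between R and N; checking each against the conditioning set {K, Q}:
Path 1: R → K ← N
  K is a collider and K is conditioned on, which opens it — no node blocks this path, so it is active.
Path 2: R → K ← Q ← J → N
  Q is a chain here and Q is conditioned on, so the path is blocked at Q.
Path 3: R → K ← L → Q ← J → N
  K is a collider and K is conditioned on, which opens it; L is a fork and L is not conditioned on; Q is a collider and Q is conditioned on, which opens it; J is a fork and J is not conditioned on — no node blocks this path, so it is active.
At least one path is unblocked, so d-separation fails.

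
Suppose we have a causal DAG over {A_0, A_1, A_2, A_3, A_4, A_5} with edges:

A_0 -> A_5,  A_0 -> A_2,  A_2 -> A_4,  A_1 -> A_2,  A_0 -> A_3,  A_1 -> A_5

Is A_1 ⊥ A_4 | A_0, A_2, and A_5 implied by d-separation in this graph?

Enumerating the 2 paths from A_1 to A_4 and testing each for blocking by {A_0, A_2, A_5}:
Path 1: A_1 → A_5 ← A_0 → A_2 → A_4
  A_0 is a fork here and A_0 is conditioned on, so the path is blocked at A_0.
Path 2: A_1 → A_2 → A_4
  A_2 is a chain here and A_2 is conditioned on, so the path is blocked at A_2.
Every path is blocked, so A_1 and A_4 are d-separated given {A_0, A_2, A_5}.

Yes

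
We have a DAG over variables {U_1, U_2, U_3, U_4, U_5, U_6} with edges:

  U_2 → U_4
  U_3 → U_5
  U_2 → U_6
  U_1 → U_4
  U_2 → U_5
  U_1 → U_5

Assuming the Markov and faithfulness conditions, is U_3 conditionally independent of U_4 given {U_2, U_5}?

No

We examine all 2 paths between U_3 and U_4:
Path 1: U_3 → U_5 ← U_2 → U_4
  U_2 is a fork here and U_2 is conditioned on, so the path is blocked at U_2.
Path 2: U_3 → U_5 ← U_1 → U_4
  U_5 is a collider and U_5 is conditioned on, which opens it; U_1 is a fork and U_1 is not conditioned on — no node blocks this path, so it is active.
Because an active path exists, U_3 and U_4 are not d-separated.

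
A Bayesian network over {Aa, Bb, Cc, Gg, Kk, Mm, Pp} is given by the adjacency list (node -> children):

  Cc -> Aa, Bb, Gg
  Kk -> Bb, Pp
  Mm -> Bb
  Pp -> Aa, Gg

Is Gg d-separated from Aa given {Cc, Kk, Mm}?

There are 4 undirected paths between Gg and Aa; checking each against the conditioning set {Cc, Kk, Mm}:
Path 1: Gg ← Cc → Bb ← Kk → Pp → Aa
  Cc is a fork here and Cc is conditioned on, so the path is blocked at Cc.
Path 2: Gg ← Cc → Aa
  Cc is a fork here and Cc is conditioned on, so the path is blocked at Cc.
Path 3: Gg ← Pp ← Kk → Bb ← Cc → Aa
  Kk is a fork here and Kk is conditioned on, so the path is blocked at Kk.
Path 4: Gg ← Pp → Aa
  Pp is a fork and Pp is not conditioned on — no node blocks this path, so it is active.
Because an active path exists, Gg and Aa are not d-separated.

No — Gg and Aa are not d-separated given {Cc, Kk, Mm}.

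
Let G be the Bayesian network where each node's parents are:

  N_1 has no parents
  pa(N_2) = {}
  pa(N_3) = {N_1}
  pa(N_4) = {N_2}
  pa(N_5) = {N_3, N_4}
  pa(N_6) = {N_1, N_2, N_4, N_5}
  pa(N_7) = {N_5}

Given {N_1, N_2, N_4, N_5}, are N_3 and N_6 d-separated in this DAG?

Yes

4 paths connect N_3 and N_6; each must be blocked for d-separation to hold:
  1. N_3 → N_5 → N_6 — N_5:chain[blocks] ⇒ blocked
  2. N_3 → N_5 ← N_4 → N_6 — N_5:collider[open]; N_4:fork[blocks] ⇒ blocked
  3. N_3 → N_5 ← N_4 ← N_2 → N_6 — N_5:collider[open]; N_4:chain[blocks]; N_2:fork[blocks] ⇒ blocked
  4. N_3 ← N_1 → N_6 — N_1:fork[blocks] ⇒ blocked
All paths are blocked; N_3 ⊥ N_6 | {N_1, N_2, N_4, N_5} holds.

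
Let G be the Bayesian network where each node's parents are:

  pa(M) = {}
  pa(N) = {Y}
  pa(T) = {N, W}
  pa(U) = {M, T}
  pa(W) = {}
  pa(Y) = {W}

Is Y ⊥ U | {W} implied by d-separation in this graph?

There are 2 undirected paths between Y and U; checking each against the conditioning set {W}:
  1. Y ← W → T → U — W:fork[blocks]; T:chain[open] ⇒ blocked
  2. Y → N → T → U — N:chain[open]; T:chain[open] ⇒ active
Because an active path exists, Y and U are not d-separated.

No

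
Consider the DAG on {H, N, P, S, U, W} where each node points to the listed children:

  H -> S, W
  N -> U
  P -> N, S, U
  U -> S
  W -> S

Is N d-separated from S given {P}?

No

4 paths connect N and S; each must be blocked for d-separation to hold:
Path 1: N → U → S
  U is a chain and U is not conditioned on — no node blocks this path, so it is active.
Path 2: N → U ← P → S
  U is a collider here and neither U nor any of its descendants is conditioned on, so the collider stays closed — the path is blocked at U.
Path 3: N ← P → S
  P is a fork here and P is conditioned on, so the path is blocked at P.
Path 4: N ← P → U → S
  P is a fork here and P is conditioned on, so the path is blocked at P.
Because an active path exists, N and S are not d-separated.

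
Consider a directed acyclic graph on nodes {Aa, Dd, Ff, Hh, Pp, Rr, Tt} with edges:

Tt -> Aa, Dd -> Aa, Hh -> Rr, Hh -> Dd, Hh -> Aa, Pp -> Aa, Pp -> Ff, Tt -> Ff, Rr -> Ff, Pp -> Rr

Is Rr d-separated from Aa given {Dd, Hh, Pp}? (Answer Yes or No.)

There are 6 undirected paths between Rr and Aa; checking each against the conditioning set {Dd, Hh, Pp}:
  1. Rr → Ff ← Pp → Aa — Ff:collider[blocks]; Pp:fork[blocks] ⇒ blocked
  2. Rr → Ff ← Tt → Aa — Ff:collider[blocks]; Tt:fork[open] ⇒ blocked
  3. Rr ← Hh → Aa — Hh:fork[blocks] ⇒ blocked
  4. Rr ← Hh → Dd → Aa — Hh:fork[blocks]; Dd:chain[blocks] ⇒ blocked
  5. Rr ← Pp → Aa — Pp:fork[blocks] ⇒ blocked
  6. Rr ← Pp → Ff ← Tt → Aa — Pp:fork[blocks]; Ff:collider[blocks]; Tt:fork[open] ⇒ blocked
Every path is blocked, so Rr and Aa are d-separated given {Dd, Hh, Pp}.

Yes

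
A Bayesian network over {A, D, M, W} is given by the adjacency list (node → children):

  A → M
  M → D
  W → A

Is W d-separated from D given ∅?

There is one path between W and D:
Path 1: W → A → M → D
  A is a chain and A is not conditioned on; M is a chain and M is not conditioned on — no node blocks this path, so it is active.
At least one path is unblocked, so d-separation fails.

No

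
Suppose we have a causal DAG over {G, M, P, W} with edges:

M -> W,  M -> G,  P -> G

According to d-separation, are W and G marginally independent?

Only one path connects W and G:
  1. W ← M → G — M:fork[open] ⇒ active
Since the path W ← M → G is active, W and G are not d-separated given ∅.

No — W and G are not d-separated given ∅.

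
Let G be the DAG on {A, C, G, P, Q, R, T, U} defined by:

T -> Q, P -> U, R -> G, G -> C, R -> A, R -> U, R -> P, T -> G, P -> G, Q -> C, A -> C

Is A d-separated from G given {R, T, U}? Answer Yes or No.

Yes

We examine all 5 paths between A and G:
Path 1: A → C ← Q ← T → G
  C is a collider here and neither C nor any of its descendants is conditioned on, so the collider stays closed — the path is blocked at C.
Path 2: A → C ← G
  C is a collider here and neither C nor any of its descendants is conditioned on, so the collider stays closed — the path is blocked at C.
Path 3: A ← R → P → G
  R is a fork here and R is conditioned on, so the path is blocked at R.
Path 4: A ← R → U ← P → G
  R is a fork here and R is conditioned on, so the path is blocked at R.
Path 5: A ← R → G
  R is a fork here and R is conditioned on, so the path is blocked at R.
Every path is blocked, so A and G are d-separated given {R, T, U}.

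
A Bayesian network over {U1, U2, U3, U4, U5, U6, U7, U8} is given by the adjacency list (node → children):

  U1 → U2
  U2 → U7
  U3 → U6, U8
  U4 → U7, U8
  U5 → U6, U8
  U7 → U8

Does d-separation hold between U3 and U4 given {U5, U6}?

Yes

We examine all 4 paths between U3 and U4:
  1. U3 → U6 ← U5 → U8 ← U7 ← U4 — U6:collider[open]; U5:fork[blocks]; U8:collider[blocks]; U7:chain[open] ⇒ blocked
  2. U3 → U6 ← U5 → U8 ← U4 — U6:collider[open]; U5:fork[blocks]; U8:collider[blocks] ⇒ blocked
  3. U3 → U8 ← U7 ← U4 — U8:collider[blocks]; U7:chain[open] ⇒ blocked
  4. U3 → U8 ← U4 — U8:collider[blocks] ⇒ blocked
Since every path is blocked, d-separation holds.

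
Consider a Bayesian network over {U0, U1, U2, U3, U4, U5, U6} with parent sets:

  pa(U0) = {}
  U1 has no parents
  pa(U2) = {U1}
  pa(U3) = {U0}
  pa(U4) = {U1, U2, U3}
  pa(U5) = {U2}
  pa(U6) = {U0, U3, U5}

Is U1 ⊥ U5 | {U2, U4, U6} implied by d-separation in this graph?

No

6 paths connect U1 and U5; each must be blocked for d-separation to hold:
Path 1: U1 → U4 ← U3 → U6 ← U5
  U4 is a collider and U4 is conditioned on, which opens it; U3 is a fork and U3 is not conditioned on; U6 is a collider and U6 is conditioned on, which opens it — no node blocks this path, so it is active.
Path 2: U1 → U4 ← U3 ← U0 → U6 ← U5
  U4 is a collider and U4 is conditioned on, which opens it; U3 is a chain and U3 is not conditioned on; U0 is a fork and U0 is not conditioned on; U6 is a collider and U6 is conditioned on, which opens it — no node blocks this path, so it is active.
Path 3: U1 → U4 ← U2 → U5
  U2 is a fork here and U2 is conditioned on, so the path is blocked at U2.
Path 4: U1 → U2 → U4 ← U3 → U6 ← U5
  U2 is a chain here and U2 is conditioned on, so the path is blocked at U2.
Path 5: U1 → U2 → U4 ← U3 ← U0 → U6 ← U5
  U2 is a chain here and U2 is conditioned on, so the path is blocked at U2.
Path 6: U1 → U2 → U5
  U2 is a chain here and U2 is conditioned on, so the path is blocked at U2.
Because an active path exists, U1 and U5 are not d-separated.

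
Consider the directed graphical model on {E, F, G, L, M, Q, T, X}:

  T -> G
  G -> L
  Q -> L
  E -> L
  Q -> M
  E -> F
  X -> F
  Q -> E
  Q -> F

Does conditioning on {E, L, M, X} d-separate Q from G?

There are 3 undirected paths between Q and G; checking each against the conditioning set {E, L, M, X}:
Path 1: Q → E → L ← G
  E is a chain here and E is conditioned on, so the path is blocked at E.
Path 2: Q → F ← E → L ← G
  F is a collider here and neither F nor any of its descendants is conditioned on, so the collider stays closed — the path is blocked at F.
Path 3: Q → L ← G
  L is a collider and L is conditioned on, which opens it — no node blocks this path, so it is active.
Because an active path exists, Q and G are not d-separated.

No — Q and G are not d-separated given {E, L, M, X}.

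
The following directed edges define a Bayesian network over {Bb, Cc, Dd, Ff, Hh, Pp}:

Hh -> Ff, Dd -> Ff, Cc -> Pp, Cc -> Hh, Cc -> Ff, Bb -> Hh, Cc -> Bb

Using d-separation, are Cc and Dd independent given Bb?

Yes

We examine all 3 paths between Cc and Dd:
  1. Cc → Bb → Hh → Ff ← Dd — Bb:chain[blocks]; Hh:chain[open]; Ff:collider[blocks] ⇒ blocked
  2. Cc → Hh → Ff ← Dd — Hh:chain[open]; Ff:collider[blocks] ⇒ blocked
  3. Cc → Ff ← Dd — Ff:collider[blocks] ⇒ blocked
All paths are blocked; Cc ⊥ Dd | {Bb} holds.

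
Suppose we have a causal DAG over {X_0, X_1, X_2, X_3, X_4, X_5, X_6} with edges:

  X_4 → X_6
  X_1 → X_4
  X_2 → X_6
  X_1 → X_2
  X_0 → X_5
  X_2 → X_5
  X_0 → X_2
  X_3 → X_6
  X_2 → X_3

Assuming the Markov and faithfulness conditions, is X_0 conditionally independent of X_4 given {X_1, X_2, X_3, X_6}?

Enumerating the 6 paths from X_0 to X_4 and testing each for blocking by {X_1, X_2, X_3, X_6}:
  1. X_0 → X_2 → X_3 → X_6 ← X_4 — X_2:chain[blocks]; X_3:chain[blocks]; X_6:collider[open] ⇒ blocked
  2. X_0 → X_2 → X_6 ← X_4 — X_2:chain[blocks]; X_6:collider[open] ⇒ blocked
  3. X_0 → X_2 ← X_1 → X_4 — X_2:collider[open]; X_1:fork[blocks] ⇒ blocked
  4. X_0 → X_5 ← X_2 → X_3 → X_6 ← X_4 — X_5:collider[blocks]; X_2:fork[blocks]; X_3:chain[blocks]; X_6:collider[open] ⇒ blocked
  5. X_0 → X_5 ← X_2 → X_6 ← X_4 — X_5:collider[blocks]; X_2:fork[blocks]; X_6:collider[open] ⇒ blocked
  6. X_0 → X_5 ← X_2 ← X_1 → X_4 — X_5:collider[blocks]; X_2:chain[blocks]; X_1:fork[blocks] ⇒ blocked
Since every path is blocked, d-separation holds.

Yes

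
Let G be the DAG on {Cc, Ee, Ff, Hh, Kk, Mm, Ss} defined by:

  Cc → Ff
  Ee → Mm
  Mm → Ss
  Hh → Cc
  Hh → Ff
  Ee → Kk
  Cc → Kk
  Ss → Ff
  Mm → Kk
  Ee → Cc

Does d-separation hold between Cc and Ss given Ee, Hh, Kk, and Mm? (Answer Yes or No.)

Yes

We examine all 6 paths between Cc and Ss:
Path 1: Cc ← Hh → Ff ← Ss
  Hh is a fork here and Hh is conditioned on, so the path is blocked at Hh.
Path 2: Cc → Kk ← Mm → Ss
  Mm is a fork here and Mm is conditioned on, so the path is blocked at Mm.
Path 3: Cc → Kk ← Ee → Mm → Ss
  Ee is a fork here and Ee is conditioned on, so the path is blocked at Ee.
Path 4: Cc → Ff ← Ss
  Ff is a collider here and neither Ff nor any of its descendants is conditioned on, so the collider stays closed — the path is blocked at Ff.
Path 5: Cc ← Ee → Kk ← Mm → Ss
  Ee is a fork here and Ee is conditioned on, so the path is blocked at Ee.
Path 6: Cc ← Ee → Mm → Ss
  Ee is a fork here and Ee is conditioned on, so the path is blocked at Ee.
All paths are blocked; Cc ⊥ Ss | {Ee, Hh, Kk, Mm} holds.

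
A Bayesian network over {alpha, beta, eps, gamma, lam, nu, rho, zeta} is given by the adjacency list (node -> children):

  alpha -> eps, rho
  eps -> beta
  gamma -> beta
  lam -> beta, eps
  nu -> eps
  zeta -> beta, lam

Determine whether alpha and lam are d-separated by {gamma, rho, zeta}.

Yes

Enumerating the 3 paths from alpha to lam and testing each for blocking by {gamma, rho, zeta}:
  1. alpha → eps → beta ← lam — eps:chain[open]; beta:collider[blocks] ⇒ blocked
  2. alpha → eps → beta ← zeta → lam — eps:chain[open]; beta:collider[blocks]; zeta:fork[blocks] ⇒ blocked
  3. alpha → eps ← lam — eps:collider[blocks] ⇒ blocked
Every path is blocked, so alpha and lam are d-separated given {gamma, rho, zeta}.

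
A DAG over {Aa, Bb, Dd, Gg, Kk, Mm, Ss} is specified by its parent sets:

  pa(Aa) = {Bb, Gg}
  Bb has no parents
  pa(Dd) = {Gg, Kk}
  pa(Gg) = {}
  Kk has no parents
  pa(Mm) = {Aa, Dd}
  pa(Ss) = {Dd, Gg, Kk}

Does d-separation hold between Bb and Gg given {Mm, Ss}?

No

Enumerating the 4 paths from Bb to Gg and testing each for blocking by {Mm, Ss}:
Path 1: Bb → Aa ← Gg
  Aa is a collider and its descendant Mm is conditioned on, which opens it — no node blocks this path, so it is active.
Path 2: Bb → Aa → Mm ← Dd ← Gg
  Aa is a chain and Aa is not conditioned on; Mm is a collider and Mm is conditioned on, which opens it; Dd is a chain and Dd is not conditioned on — no node blocks this path, so it is active.
Path 3: Bb → Aa → Mm ← Dd → Ss ← Gg
  Aa is a chain and Aa is not conditioned on; Mm is a collider and Mm is conditioned on, which opens it; Dd is a fork and Dd is not conditioned on; Ss is a collider and Ss is conditioned on, which opens it — no node blocks this path, so it is active.
Path 4: Bb → Aa → Mm ← Dd ← Kk → Ss ← Gg
  Aa is a chain and Aa is not conditioned on; Mm is a collider and Mm is conditioned on, which opens it; Dd is a chain and Dd is not conditioned on; Kk is a fork and Kk is not conditioned on; Ss is a collider and Ss is conditioned on, which opens it — no node blocks this path, so it is active.
Because an active path exists, Bb and Gg are not d-separated.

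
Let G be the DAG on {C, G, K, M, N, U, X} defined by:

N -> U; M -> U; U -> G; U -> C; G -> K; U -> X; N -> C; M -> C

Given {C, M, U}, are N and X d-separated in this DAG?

We examine all 3 paths between N and X:
Path 1: N → C ← U → X
  U is a fork here and U is conditioned on, so the path is blocked at U.
Path 2: N → C ← M → U → X
  M is a fork here and M is conditioned on, so the path is blocked at M.
Path 3: N → U → X
  U is a chain here and U is conditioned on, so the path is blocked at U.
All paths are blocked; N ⊥ X | {C, M, U} holds.

Yes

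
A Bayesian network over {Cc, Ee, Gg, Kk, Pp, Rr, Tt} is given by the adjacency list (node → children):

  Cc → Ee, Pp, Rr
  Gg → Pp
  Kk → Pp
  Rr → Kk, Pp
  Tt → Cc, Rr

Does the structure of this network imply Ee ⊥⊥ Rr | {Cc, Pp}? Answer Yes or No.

Yes

We examine all 4 paths between Ee and Rr:
Path 1: Ee ← Cc → Pp ← Kk ← Rr
  Cc is a fork here and Cc is conditioned on, so the path is blocked at Cc.
Path 2: Ee ← Cc → Pp ← Rr
  Cc is a fork here and Cc is conditioned on, so the path is blocked at Cc.
Path 3: Ee ← Cc ← Tt → Rr
  Cc is a chain here and Cc is conditioned on, so the path is blocked at Cc.
Path 4: Ee ← Cc → Rr
  Cc is a fork here and Cc is conditioned on, so the path is blocked at Cc.
All paths are blocked; Ee ⊥ Rr | {Cc, Pp} holds.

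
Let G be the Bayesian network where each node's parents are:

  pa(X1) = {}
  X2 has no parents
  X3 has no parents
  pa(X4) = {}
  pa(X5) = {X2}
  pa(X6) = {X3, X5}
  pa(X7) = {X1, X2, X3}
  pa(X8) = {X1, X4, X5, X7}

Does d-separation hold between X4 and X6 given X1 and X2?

Yes

Enumerating the 6 paths from X4 to X6 and testing each for blocking by {X1, X2}:
Path 1: X4 → X8 ← X7 ← X2 → X5 → X6
  X8 is a collider here and neither X8 nor any of its descendants is conditioned on, so the collider stays closed — the path is blocked at X8.
Path 2: X4 → X8 ← X7 ← X3 → X6
  X8 is a collider here and neither X8 nor any of its descendants is conditioned on, so the collider stays closed — the path is blocked at X8.
Path 3: X4 → X8 ← X5 → X6
  X8 is a collider here and neither X8 nor any of its descendants is conditioned on, so the collider stays closed — the path is blocked at X8.
Path 4: X4 → X8 ← X5 ← X2 → X7 ← X3 → X6
  X8 is a collider here and neither X8 nor any of its descendants is conditioned on, so the collider stays closed — the path is blocked at X8.
Path 5: X4 → X8 ← X1 → X7 ← X2 → X5 → X6
  X8 is a collider here and neither X8 nor any of its descendants is conditioned on, so the collider stays closed — the path is blocked at X8.
Path 6: X4 → X8 ← X1 → X7 ← X3 → X6
  X8 is a collider here and neither X8 nor any of its descendants is conditioned on, so the collider stays closed — the path is blocked at X8.
Every path is blocked, so X4 and X6 are d-separated given {X1, X2}.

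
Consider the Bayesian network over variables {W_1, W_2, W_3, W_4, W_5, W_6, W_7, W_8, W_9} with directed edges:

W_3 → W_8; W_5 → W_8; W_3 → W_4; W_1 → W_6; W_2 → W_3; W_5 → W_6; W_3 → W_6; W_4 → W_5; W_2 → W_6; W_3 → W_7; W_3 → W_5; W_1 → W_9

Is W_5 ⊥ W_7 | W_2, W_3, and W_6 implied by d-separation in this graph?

Yes

Enumerating the 5 paths from W_5 to W_7 and testing each for blocking by {W_2, W_3, W_6}:
  1. W_5 ← W_3 → W_7 — W_3:fork[blocks] ⇒ blocked
  2. W_5 → W_8 ← W_3 → W_7 — W_8:collider[blocks]; W_3:fork[blocks] ⇒ blocked
  3. W_5 → W_6 ← W_3 → W_7 — W_6:collider[open]; W_3:fork[blocks] ⇒ blocked
  4. W_5 → W_6 ← W_2 → W_3 → W_7 — W_6:collider[open]; W_2:fork[blocks]; W_3:chain[blocks] ⇒ blocked
  5. W_5 ← W_4 ← W_3 → W_7 — W_4:chain[open]; W_3:fork[blocks] ⇒ blocked
Since every path is blocked, d-separation holds.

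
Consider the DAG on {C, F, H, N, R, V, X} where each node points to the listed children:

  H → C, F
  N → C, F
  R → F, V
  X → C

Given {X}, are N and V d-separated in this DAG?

We examine all 2 paths between N and V:
  1. N → C ← H → F ← R → V — C:collider[blocks]; H:fork[open]; F:collider[blocks]; R:fork[open] ⇒ blocked
  2. N → F ← R → V — F:collider[blocks]; R:fork[open] ⇒ blocked
Every path is blocked, so N and V are d-separated given {X}.

Yes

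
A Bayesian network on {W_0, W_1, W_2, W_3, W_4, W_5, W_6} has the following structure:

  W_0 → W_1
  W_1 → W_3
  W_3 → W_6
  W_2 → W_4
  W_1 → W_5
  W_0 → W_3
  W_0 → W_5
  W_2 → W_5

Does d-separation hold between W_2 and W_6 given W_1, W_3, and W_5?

Yes — W_2 and W_6 are d-separated given {W_1, W_3, W_5}.

There are 4 undirected paths between W_2 and W_6; checking each against the conditioning set {W_1, W_3, W_5}:
Path 1: W_2 → W_5 ← W_0 → W_3 → W_6
  W_3 is a chain here and W_3 is conditioned on, so the path is blocked at W_3.
Path 2: W_2 → W_5 ← W_0 → W_1 → W_3 → W_6
  W_1 is a chain here and W_1 is conditioned on, so the path is blocked at W_1.
Path 3: W_2 → W_5 ← W_1 ← W_0 → W_3 → W_6
  W_1 is a chain here and W_1 is conditioned on, so the path is blocked at W_1.
Path 4: W_2 → W_5 ← W_1 → W_3 → W_6
  W_1 is a fork here and W_1 is conditioned on, so the path is blocked at W_1.
Every path is blocked, so W_2 and W_6 are d-separated given {W_1, W_3, W_5}.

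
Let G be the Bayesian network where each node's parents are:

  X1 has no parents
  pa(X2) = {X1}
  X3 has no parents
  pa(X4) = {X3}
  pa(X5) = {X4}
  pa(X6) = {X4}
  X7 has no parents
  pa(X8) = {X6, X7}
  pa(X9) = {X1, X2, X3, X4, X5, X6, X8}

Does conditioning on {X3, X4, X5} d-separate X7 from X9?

No

There are 5 undirected paths between X7 and X9; checking each against the conditioning set {X3, X4, X5}:
  1. X7 → X8 → X9 — X8:chain[open] ⇒ active
  2. X7 → X8 ← X6 → X9 — X8:collider[blocks]; X6:fork[open] ⇒ blocked
  3. X7 → X8 ← X6 ← X4 → X9 — X8:collider[blocks]; X6:chain[open]; X4:fork[blocks] ⇒ blocked
  4. X7 → X8 ← X6 ← X4 → X5 → X9 — X8:collider[blocks]; X6:chain[open]; X4:fork[blocks]; X5:chain[blocks] ⇒ blocked
  5. X7 → X8 ← X6 ← X4 ← X3 → X9 — X8:collider[blocks]; X6:chain[open]; X4:chain[blocks]; X3:fork[blocks] ⇒ blocked
Because an active path exists, X7 and X9 are not d-separated.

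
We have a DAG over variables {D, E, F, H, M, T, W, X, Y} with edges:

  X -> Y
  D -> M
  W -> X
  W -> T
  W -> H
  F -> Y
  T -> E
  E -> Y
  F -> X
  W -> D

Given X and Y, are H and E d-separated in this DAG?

No

We examine all 3 paths between H and E:
Path 1: H ← W → T → E
  W is a fork and W is not conditioned on; T is a chain and T is not conditioned on — no node blocks this path, so it is active.
Path 2: H ← W → X → Y ← E
  X is a chain here and X is conditioned on, so the path is blocked at X.
Path 3: H ← W → X ← F → Y ← E
  W is a fork and W is not conditioned on; X is a collider and X is conditioned on, which opens it; F is a fork and F is not conditioned on; Y is a collider and Y is conditioned on, which opens it — no node blocks this path, so it is active.
Since the path H ← W → T → E is active, H and E are not d-separated given {X, Y}.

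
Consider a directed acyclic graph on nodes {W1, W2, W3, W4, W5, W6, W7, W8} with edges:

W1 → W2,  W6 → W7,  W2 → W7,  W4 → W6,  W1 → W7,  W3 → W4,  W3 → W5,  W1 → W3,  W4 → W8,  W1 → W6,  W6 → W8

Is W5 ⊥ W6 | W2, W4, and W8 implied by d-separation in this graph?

There are 5 undirected paths between W5 and W6; checking each against the conditioning set {W2, W4, W8}:
Path 1: W5 ← W3 → W4 → W6
  W4 is a chain here and W4 is conditioned on, so the path is blocked at W4.
Path 2: W5 ← W3 → W4 → W8 ← W6
  W4 is a chain here and W4 is conditioned on, so the path is blocked at W4.
Path 3: W5 ← W3 ← W1 → W6
  W3 is a chain and W3 is not conditioned on; W1 is a fork and W1 is not conditioned on — no node blocks this path, so it is active.
Path 4: W5 ← W3 ← W1 → W2 → W7 ← W6
  W2 is a chain here and W2 is conditioned on, so the path is blocked at W2.
Path 5: W5 ← W3 ← W1 → W7 ← W6
  W7 is a collider here and neither W7 nor any of its descendants is conditioned on, so the collider stays closed — the path is blocked at W7.
Because an active path exists, W5 and W6 are not d-separated.

No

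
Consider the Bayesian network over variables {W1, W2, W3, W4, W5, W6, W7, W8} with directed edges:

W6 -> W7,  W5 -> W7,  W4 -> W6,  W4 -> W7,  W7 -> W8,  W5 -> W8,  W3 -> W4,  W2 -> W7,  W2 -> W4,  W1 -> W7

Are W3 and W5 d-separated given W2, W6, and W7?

Enumerating the 6 paths from W3 to W5 and testing each for blocking by {W2, W6, W7}:
Path 1: W3 → W4 ← W2 → W7 → W8 ← W5
  W2 is a fork here and W2 is conditioned on, so the path is blocked at W2.
Path 2: W3 → W4 ← W2 → W7 ← W5
  W2 is a fork here and W2 is conditioned on, so the path is blocked at W2.
Path 3: W3 → W4 → W7 → W8 ← W5
  W7 is a chain here and W7 is conditioned on, so the path is blocked at W7.
Path 4: W3 → W4 → W7 ← W5
  W4 is a chain and W4 is not conditioned on; W7 is a collider and W7 is conditioned on, which opens it — no node blocks this path, so it is active.
Path 5: W3 → W4 → W6 → W7 → W8 ← W5
  W6 is a chain here and W6 is conditioned on, so the path is blocked at W6.
Path 6: W3 → W4 → W6 → W7 ← W5
  W6 is a chain here and W6 is conditioned on, so the path is blocked at W6.
Since the path W3 → W4 → W7 ← W5 is active, W3 and W5 are not d-separated given {W2, W6, W7}.

No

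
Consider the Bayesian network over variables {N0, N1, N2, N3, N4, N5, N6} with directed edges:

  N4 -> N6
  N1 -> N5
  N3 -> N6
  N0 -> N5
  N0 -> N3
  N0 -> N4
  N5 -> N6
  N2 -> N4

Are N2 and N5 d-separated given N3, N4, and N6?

Enumerating the 4 paths from N2 to N5 and testing each for blocking by {N3, N4, N6}:
  1. N2 → N4 → N6 ← N3 ← N0 → N5 — N4:chain[blocks]; N6:collider[open]; N3:chain[blocks]; N0:fork[open] ⇒ blocked
  2. N2 → N4 → N6 ← N5 — N4:chain[blocks]; N6:collider[open] ⇒ blocked
  3. N2 → N4 ← N0 → N3 → N6 ← N5 — N4:collider[open]; N0:fork[open]; N3:chain[blocks]; N6:collider[open] ⇒ blocked
  4. N2 → N4 ← N0 → N5 — N4:collider[open]; N0:fork[open] ⇒ active
Since the path N2 → N4 ← N0 → N5 is active, N2 and N5 are not d-separated given {N3, N4, N6}.

No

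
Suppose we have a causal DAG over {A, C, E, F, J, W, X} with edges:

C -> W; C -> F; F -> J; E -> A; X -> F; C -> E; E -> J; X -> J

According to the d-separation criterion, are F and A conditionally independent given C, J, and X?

No

Enumerating the 3 paths from F to A and testing each for blocking by {C, J, X}:
Path 1: F → J ← E → A
  J is a collider and J is conditioned on, which opens it; E is a fork and E is not conditioned on — no node blocks this path, so it is active.
Path 2: F ← C → E → A
  C is a fork here and C is conditioned on, so the path is blocked at C.
Path 3: F ← X → J ← E → A
  X is a fork here and X is conditioned on, so the path is blocked at X.
Since the path F → J ← E → A is active, F and A are not d-separated given {C, J, X}.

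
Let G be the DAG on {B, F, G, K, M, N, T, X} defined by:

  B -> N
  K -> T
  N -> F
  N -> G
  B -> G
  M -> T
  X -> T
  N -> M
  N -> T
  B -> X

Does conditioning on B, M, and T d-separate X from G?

Enumerating the 6 paths from X to G and testing each for blocking by {B, M, T}:
Path 1: X ← B → G
  B is a fork here and B is conditioned on, so the path is blocked at B.
Path 2: X ← B → N → G
  B is a fork here and B is conditioned on, so the path is blocked at B.
Path 3: X → T ← M ← N ← B → G
  M is a chain here and M is conditioned on, so the path is blocked at M.
Path 4: X → T ← M ← N → G
  M is a chain here and M is conditioned on, so the path is blocked at M.
Path 5: X → T ← N ← B → G
  B is a fork here and B is conditioned on, so the path is blocked at B.
Path 6: X → T ← N → G
  T is a collider and T is conditioned on, which opens it; N is a fork and N is not conditioned on — no node blocks this path, so it is active.
At least one path is unblocked, so d-separation fails.

No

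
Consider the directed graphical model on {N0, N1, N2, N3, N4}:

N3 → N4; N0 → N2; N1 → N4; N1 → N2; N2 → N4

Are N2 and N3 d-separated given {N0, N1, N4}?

2 paths connect N2 and N3; each must be blocked for d-separation to hold:
Path 1: N2 → N4 ← N3
  N4 is a collider and N4 is conditioned on, which opens it — no node blocks this path, so it is active.
Path 2: N2 ← N1 → N4 ← N3
  N1 is a fork here and N1 is conditioned on, so the path is blocked at N1.
Since the path N2 → N4 ← N3 is active, N2 and N3 are not d-separated given {N0, N1, N4}.

No — N2 and N3 are not d-separated given {N0, N1, N4}.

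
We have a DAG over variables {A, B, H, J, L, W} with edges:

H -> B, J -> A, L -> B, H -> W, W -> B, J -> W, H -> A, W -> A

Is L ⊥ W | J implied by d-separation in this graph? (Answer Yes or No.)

Yes

We examine all 4 paths between L and W:
Path 1: L → B ← H → A ← J → W
  B is a collider here and neither B nor any of its descendants is conditioned on, so the collider stays closed — the path is blocked at B.
Path 2: L → B ← H → A ← W
  B is a collider here and neither B nor any of its descendants is conditioned on, so the collider stays closed — the path is blocked at B.
Path 3: L → B ← H → W
  B is a collider here and neither B nor any of its descendants is conditioned on, so the collider stays closed — the path is blocked at B.
Path 4: L → B ← W
  B is a collider here and neither B nor any of its descendants is conditioned on, so the collider stays closed — the path is blocked at B.
Every path is blocked, so L and W are d-separated given {J}.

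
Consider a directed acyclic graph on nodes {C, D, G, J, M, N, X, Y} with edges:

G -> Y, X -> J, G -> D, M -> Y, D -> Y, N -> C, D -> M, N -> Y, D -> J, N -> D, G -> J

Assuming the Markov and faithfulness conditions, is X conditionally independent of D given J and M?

No — X and D are not d-separated given {J, M}.

We examine all 5 paths between X and D:
Path 1: X → J ← G → D
  J is a collider and J is conditioned on, which opens it; G is a fork and G is not conditioned on — no node blocks this path, so it is active.
Path 2: X → J ← G → Y ← D
  Y is a collider here and neither Y nor any of its descendants is conditioned on, so the collider stays closed — the path is blocked at Y.
Path 3: X → J ← G → Y ← M ← D
  Y is a collider here and neither Y nor any of its descendants is conditioned on, so the collider stays closed — the path is blocked at Y.
Path 4: X → J ← G → Y ← N → D
  Y is a collider here and neither Y nor any of its descendants is conditioned on, so the collider stays closed — the path is blocked at Y.
Path 5: X → J ← D
  J is a collider and J is conditioned on, which opens it — no node blocks this path, so it is active.
At least one path is unblocked, so d-separation fails.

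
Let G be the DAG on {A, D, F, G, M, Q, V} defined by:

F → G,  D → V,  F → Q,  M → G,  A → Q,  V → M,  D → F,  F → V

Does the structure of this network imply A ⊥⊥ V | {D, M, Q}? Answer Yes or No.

3 paths connect A and V; each must be blocked for d-separation to hold:
Path 1: A → Q ← F ← D → V
  D is a fork here and D is conditioned on, so the path is blocked at D.
Path 2: A → Q ← F → G ← M ← V
  G is a collider here and neither G nor any of its descendants is conditioned on, so the collider stays closed — the path is blocked at G.
Path 3: A → Q ← F → V
  Q is a collider and Q is conditioned on, which opens it; F is a fork and F is not conditioned on — no node blocks this path, so it is active.
Since the path A → Q ← F → V is active, A and V are not d-separated given {D, M, Q}.

No — A and V are not d-separated given {D, M, Q}.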